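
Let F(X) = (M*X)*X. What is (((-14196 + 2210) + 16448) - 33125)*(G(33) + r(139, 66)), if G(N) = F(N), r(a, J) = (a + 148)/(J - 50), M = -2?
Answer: 990621943/16 ≈ 6.1914e+7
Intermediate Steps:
r(a, J) = (148 + a)/(-50 + J)
F(X) = -2*X**2 (F(X) = (-2*X)*X = -2*X**2)
G(N) = -2*N**2
(((-14196 + 2210) + 16448) - 33125)*(G(33) + r(139, 66)) = (((-14196 + 2210) + 16448) - 33125)*(-2*33**2 + (148 + 139)/(-50 + 66)) = ((-11986 + 16448) - 33125)*(-2*1089 + 287/16) = (4462 - 33125)*(-2178 + (1/16)*287) = -28663*(-2178 + 287/16) = -28663*(-34561/16) = 990621943/16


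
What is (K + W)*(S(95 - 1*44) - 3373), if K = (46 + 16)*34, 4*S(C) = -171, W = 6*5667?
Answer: -246685465/2 ≈ -1.2334e+8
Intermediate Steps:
W = 34002
S(C) = -171/4 (S(C) = (¼)*(-171) = -171/4)
K = 2108 (K = 62*34 = 2108)
(K + W)*(S(95 - 1*44) - 3373) = (2108 + 34002)*(-171/4 - 3373) = 36110*(-13663/4) = -246685465/2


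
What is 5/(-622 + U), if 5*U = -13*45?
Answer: -5/739 ≈ -0.0067659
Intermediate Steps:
U = -117 (U = (-13*45)/5 = (1/5)*(-585) = -117)
5/(-622 + U) = 5/(-622 - 117) = 5/(-739) = -1/739*5 = -5/739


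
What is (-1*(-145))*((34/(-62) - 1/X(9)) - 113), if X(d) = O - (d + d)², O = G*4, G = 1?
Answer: -32664701/1984 ≈ -16464.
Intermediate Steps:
O = 4 (O = 1*4 = 4)
X(d) = 4 - 4*d² (X(d) = 4 - (d + d)² = 4 - (2*d)² = 4 - 4*d²)
(-1*(-145))*((34/(-62) - 1/X(9)) - 113) = (-1*(-145))*((34/(-62) - 1/(4 - 4*9²)) - 113) = 145*((34*(-1/62) - 1/(4 - 4*81)) - 113) = 145*((-17/31 - 1/(4 - 324)) - 113) = 145*((-17/31 - 1/(-320)) - 113) = 145*((-17/31 - 1*(-1/320)) - 113) = 145*((-17/31 + 1/320) - 113) = 145*(-5409/9920 - 113) = 145*(-1126369/9920) = -32664701/1984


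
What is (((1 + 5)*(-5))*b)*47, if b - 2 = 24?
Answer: -36660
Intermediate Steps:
b = 26 (b = 2 + 24 = 26)
(((1 + 5)*(-5))*b)*47 = (((1 + 5)*(-5))*26)*47 = ((6*(-5))*26)*47 = -30*26*47 = -780*47 = -36660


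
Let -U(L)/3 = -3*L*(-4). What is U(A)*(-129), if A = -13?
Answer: -60372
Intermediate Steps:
U(L) = -36*L (U(L) = -3*(-3*L)*(-4) = -36*L)
U(A)*(-129) = -36*(-13)*(-129) = 468*(-129) = -60372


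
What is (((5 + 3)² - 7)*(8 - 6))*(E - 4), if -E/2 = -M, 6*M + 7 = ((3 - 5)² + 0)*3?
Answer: -266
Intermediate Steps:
M = ⅚ (M = -7/6 + (((3 - 5)² + 0)*3)/6 = -7/6 + (((-2)² + 0)*3)/6 = -7/6 + ((4 + 0)*3)/6 = -7/6 + (4*3)/6 = -7/6 + (⅙)*12 = -7/6 + 2 = ⅚ ≈ 0.83333)
E = 5/3 (E = -(-2)*5/6 = -2*(-⅚) = 5/3 ≈ 1.6667)
(((5 + 3)² - 7)*(8 - 6))*(E - 4) = (((5 + 3)² - 7)*(8 - 6))*(5/3 - 4) = ((8² - 7)*2)*(-7/3) = ((64 - 7)*2)*(-7/3) = (57*2)*(-7/3) = 114*(-7/3) = -266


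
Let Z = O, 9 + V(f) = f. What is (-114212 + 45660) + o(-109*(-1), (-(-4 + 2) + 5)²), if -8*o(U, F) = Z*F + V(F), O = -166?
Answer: -270161/4 ≈ -67540.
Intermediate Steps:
V(f) = -9 + f
Z = -166
o(U, F) = 9/8 + 165*F/8 (o(U, F) = -(-166*F + (-9 + F))/8 = -(-9 - 165*F)/8 = 9/8 + 165*F/8)
(-114212 + 45660) + o(-109*(-1), (-(-4 + 2) + 5)²) = (-114212 + 45660) + (9/8 + 165*(-(-4 + 2) + 5)²/8) = -68552 + (9/8 + 165*(-1*(-2) + 5)²/8) = -68552 + (9/8 + 165*(2 + 5)²/8) = -68552 + (9/8 + (165/8)*7²) = -68552 + (9/8 + (165/8)*49) = -68552 + (9/8 + 8085/8) = -68552 + 4047/4 = -270161/4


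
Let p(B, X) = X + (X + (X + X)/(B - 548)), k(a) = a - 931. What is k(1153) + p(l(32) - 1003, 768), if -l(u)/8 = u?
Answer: 3175170/1807 ≈ 1757.2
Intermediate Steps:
l(u) = -8*u
k(a) = -931 + a
p(B, X) = 2*X + 2*X/(-548 + B) (p(B, X) = X + (X + (2*X)/(-548 + B)) = X + (X + 2*X/(-548 + B)) = 2*X + 2*X/(-548 + B))
k(1153) + p(l(32) - 1003, 768) = (-931 + 1153) + 2*768*(-547 + (-8*32 - 1003))/(-548 + (-8*32 - 1003)) = 222 + 2*768*(-547 + (-256 - 1003))/(-548 + (-256 - 1003)) = 222 + 2*768*(-547 - 1259)/(-548 - 1259) = 222 + 2*768*(-1806)/(-1807) = 222 + 2*768*(-1/1807)*(-1806) = 222 + 2774016/1807 = 3175170/1807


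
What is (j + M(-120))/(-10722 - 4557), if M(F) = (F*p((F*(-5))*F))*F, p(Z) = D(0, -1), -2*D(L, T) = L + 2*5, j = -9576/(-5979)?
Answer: 47830936/10150349 ≈ 4.7122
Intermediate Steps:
j = 3192/1993 (j = -9576*(-1/5979) = 3192/1993 ≈ 1.6016)
D(L, T) = -5 - L/2 (D(L, T) = -(L + 2*5)/2 = -(L + 10)/2 = -(10 + L)/2 = -5 - L/2)
p(Z) = -5 (p(Z) = -5 - 1/2*0 = -5 + 0 = -5)
M(F) = -5*F**2 (M(F) = (F*(-5))*F = (-5*F)*F = -5*F**2)
(j + M(-120))/(-10722 - 4557) = (3192/1993 - 5*(-120)**2)/(-10722 - 4557) = (3192/1993 - 5*14400)/(-15279) = (3192/1993 - 72000)*(-1/15279) = -143492808/1993*(-1/15279) = 47830936/10150349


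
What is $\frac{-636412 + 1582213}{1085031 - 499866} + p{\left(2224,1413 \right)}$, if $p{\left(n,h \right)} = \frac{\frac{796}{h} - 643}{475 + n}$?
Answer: $\frac{1025265947464}{743878717785} \approx 1.3783$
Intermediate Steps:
$p{\left(n,h \right)} = \frac{-643 + \frac{796}{h}}{475 + n}$
$\frac{-636412 + 1582213}{1085031 - 499866} + p{\left(2224,1413 \right)} = \frac{-636412 + 1582213}{1085031 - 499866} + \frac{796 - 908559}{1413 \left(475 + 2224\right)} = \frac{945801}{585165} + \frac{796 - 908559}{1413 \cdot 2699} = 945801 \cdot \frac{1}{585165} + \frac{1}{1413} \cdot \frac{1}{2699} \left(-907763\right) = \frac{315267}{195055} - \frac{907763}{3813687} = \frac{1025265947464}{743878717785}$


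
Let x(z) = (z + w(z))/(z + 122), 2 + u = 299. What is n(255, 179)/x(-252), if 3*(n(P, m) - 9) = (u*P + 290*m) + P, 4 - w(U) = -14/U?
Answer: 1050348/47 ≈ 22348.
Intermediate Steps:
u = 297 (u = -2 + 299 = 297)
w(U) = 4 + 14/U (w(U) = 4 - (-14)/U = 4 + 14/U)
n(P, m) = 9 + 290*m/3 + 298*P/3 (n(P, m) = 9 + ((297*P + 290*m) + P)/3 = 9 + ((290*m + 297*P) + P)/3 = 9 + (290*m + 298*P)/3 = 9 + (290*m/3 + 298*P/3) = 9 + 290*m/3 + 298*P/3)
x(z) = (4 + z + 14/z)/(122 + z) (x(z) = (z + (4 + 14/z))/(z + 122) = (4 + z + 14/z)/(122 + z))
n(255, 179)/x(-252) = (9 + (290/3)*179 + (298/3)*255)/(((14 + (-252)² + 4*(-252))/((-252)*(122 - 252)))) = (9 + 51910/3 + 25330)/((-1/252*(14 + 63504 - 1008)/(-130))) = 127927/(3*((-1/252*(-1/130)*62510))) = 127927/(3*(893/468)) = (127927/3)*(468/893) = 1050348/47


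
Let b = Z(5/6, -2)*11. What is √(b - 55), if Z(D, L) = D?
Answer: 5*I*√66/6 ≈ 6.77*I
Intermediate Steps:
b = 55/6 (b = (5/6)*11 = (5*(⅙))*11 = (⅚)*11 = 55/6 ≈ 9.1667)
√(b - 55) = √(55/6 - 55) = √(-275/6) = 5*I*√66/6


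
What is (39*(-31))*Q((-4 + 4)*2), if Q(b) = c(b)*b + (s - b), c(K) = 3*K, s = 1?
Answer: -1209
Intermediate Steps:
Q(b) = 1 - b + 3*b**2 (Q(b) = (3*b)*b + (1 - b) = 3*b**2 + (1 - b) = 1 - b + 3*b**2)
(39*(-31))*Q((-4 + 4)*2) = (39*(-31))*(1 - (-4 + 4)*2 + 3*((-4 + 4)*2)**2) = -1209*(1 - 0*2 + 3*(0*2)**2) = -1209*(1 - 1*0 + 3*0**2) = -1209*(1 + 0 + 3*0) = -1209*(1 + 0 + 0) = -1209*1 = -1209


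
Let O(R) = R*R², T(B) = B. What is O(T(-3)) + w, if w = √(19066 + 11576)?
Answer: -27 + √30642 ≈ 148.05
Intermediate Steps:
w = √30642 ≈ 175.05
O(R) = R³
O(T(-3)) + w = (-3)³ + √30642 = -27 + √30642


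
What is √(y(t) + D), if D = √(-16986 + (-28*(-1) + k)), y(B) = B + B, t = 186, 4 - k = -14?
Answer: √(372 + 22*I*√35) ≈ 19.572 + 3.325*I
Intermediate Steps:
k = 18 (k = 4 - 1*(-14) = 4 + 14 = 18)
y(B) = 2*B
D = 22*I*√35 (D = √(-16986 + (-28*(-1) + 18)) = √(-16986 + (28 + 18)) = √(-16986 + 46) = √(-16940) = 22*I*√35 ≈ 130.15*I)
√(y(t) + D) = √(2*186 + 22*I*√35) = √(372 + 22*I*√35)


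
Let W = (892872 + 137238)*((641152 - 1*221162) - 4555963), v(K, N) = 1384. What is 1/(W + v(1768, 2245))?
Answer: -1/4260507145646 ≈ -2.3471e-13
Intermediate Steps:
W = -4260507147030 (W = 1030110*((641152 - 221162) - 4555963) = 1030110*(419990 - 4555963) = 1030110*(-4135973) = -4260507147030)
1/(W + v(1768, 2245)) = 1/(-4260507147030 + 1384) = 1/(-4260507145646) = -1/4260507145646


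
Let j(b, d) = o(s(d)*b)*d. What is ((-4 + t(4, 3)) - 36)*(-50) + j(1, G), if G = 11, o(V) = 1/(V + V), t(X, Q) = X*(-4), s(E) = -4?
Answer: 22389/8 ≈ 2798.6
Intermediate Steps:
t(X, Q) = -4*X
o(V) = 1/(2*V)
j(b, d) = -d/(8*b) (j(b, d) = (1/(2*((-4*b))))*d = ((-1/(4*b))/2)*d = (-1/(8*b))*d = -d/(8*b))
((-4 + t(4, 3)) - 36)*(-50) + j(1, G) = ((-4 - 4*4) - 36)*(-50) - ⅛*11/1 = ((-4 - 16) - 36)*(-50) - ⅛*11*1 = (-20 - 36)*(-50) - 11/8 = -56*(-50) - 11/8 = 2800 - 11/8 = 22389/8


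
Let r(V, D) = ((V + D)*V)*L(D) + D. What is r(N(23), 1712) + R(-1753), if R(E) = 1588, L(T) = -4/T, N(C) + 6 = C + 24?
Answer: 1340527/428 ≈ 3132.1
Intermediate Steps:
N(C) = 18 + C (N(C) = -6 + (C + 24) = -6 + (24 + C) = 18 + C)
r(V, D) = D - 4*V*(D + V)/D (r(V, D) = ((V + D)*V)*(-4/D) + D = ((D + V)*V)*(-4/D) + D = (V*(D + V))*(-4/D) + D = -4*V*(D + V)/D + D = D - 4*V*(D + V)/D)
r(N(23), 1712) + R(-1753) = (1712 - 4*(18 + 23) - 4*(18 + 23)²/1712) + 1588 = (1712 - 4*41 - 4*1/1712*41²) + 1588 = (1712 - 164 - 4*1/1712*1681) + 1588 = (1712 - 164 - 1681/428) + 1588 = 660863/428 + 1588 = 1340527/428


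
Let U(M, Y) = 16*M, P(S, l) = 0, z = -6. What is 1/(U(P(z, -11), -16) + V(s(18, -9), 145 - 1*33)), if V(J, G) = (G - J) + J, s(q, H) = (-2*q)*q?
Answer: 1/112 ≈ 0.0089286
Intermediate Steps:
s(q, H) = -2*q²
V(J, G) = G
1/(U(P(z, -11), -16) + V(s(18, -9), 145 - 1*33)) = 1/(16*0 + (145 - 1*33)) = 1/(0 + (145 - 33)) = 1/(0 + 112) = 1/112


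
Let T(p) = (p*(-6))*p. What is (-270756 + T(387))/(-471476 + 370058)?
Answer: 194895/16903 ≈ 11.530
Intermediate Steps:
T(p) = -6*p² (T(p) = (-6*p)*p = -6*p²)
(-270756 + T(387))/(-471476 + 370058) = (-270756 - 6*387²)/(-471476 + 370058) = (-270756 - 6*149769)/(-101418) = (-270756 - 898614)*(-1/101418) = -1169370*(-1/101418) = 194895/16903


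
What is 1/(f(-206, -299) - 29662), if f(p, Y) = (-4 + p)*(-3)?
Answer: -1/29032 ≈ -3.4445e-5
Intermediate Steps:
f(p, Y) = 12 - 3*p
1/(f(-206, -299) - 29662) = 1/((12 - 3*(-206)) - 29662) = 1/((12 + 618) - 29662) = 1/(630 - 29662) = 1/(-29032) = -1/29032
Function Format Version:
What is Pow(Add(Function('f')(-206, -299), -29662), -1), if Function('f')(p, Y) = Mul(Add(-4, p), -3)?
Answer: Rational(-1, 29032) ≈ -3.4445e-5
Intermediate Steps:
Function('f')(p, Y) = Add(12, Mul(-3, p))
Pow(Add(Function('f')(-206, -299), -29662), -1) = Pow(Add(Add(12, Mul(-3, -206)), -29662), -1) = Pow(Add(Add(12, 618), -29662), -1) = Pow(Add(630, -29662), -1) = Pow(-29032, -1) = Rational(-1, 29032)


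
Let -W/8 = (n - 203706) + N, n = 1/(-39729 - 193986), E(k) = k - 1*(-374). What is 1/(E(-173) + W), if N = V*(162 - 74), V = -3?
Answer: 233715/381413765123 ≈ 6.1276e-7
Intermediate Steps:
E(k) = 374 + k (E(k) = k + 374 = 374 + k)
N = -264 (N = -3*(162 - 74) = -3*88 = -264)
n = -1/233715 (n = 1/(-233715) = -1/233715 ≈ -4.2787e-6)
W = 381366788408/233715 (W = -8*((-1/233715 - 203706) - 264) = -8*(-47609147791/233715 - 264) = -8*(-47670848551/233715) = 381366788408/233715 ≈ 1.6318e+6)
1/(E(-173) + W) = 1/((374 - 173) + 381366788408/233715) = 1/(201 + 381366788408/233715) = 1/(381413765123/233715) = 233715/381413765123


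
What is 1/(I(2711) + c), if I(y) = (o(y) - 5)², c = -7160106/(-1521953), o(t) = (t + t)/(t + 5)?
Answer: 2806730932292/38527030526057 ≈ 0.072851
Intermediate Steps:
o(t) = 2*t/(5 + t) (o(t) = (2*t)/(5 + t) = 2*t/(5 + t))
c = 7160106/1521953 (c = -7160106*(-1/1521953) = 7160106/1521953 ≈ 4.7046)
I(y) = (-5 + 2*y/(5 + y))² (I(y) = (2*y/(5 + y) - 5)² = (-5 + 2*y/(5 + y))²)
1/(I(2711) + c) = 1/((25 + 3*2711)²/(5 + 2711)² + 7160106/1521953) = 1/((25 + 8133)²/2716² + 7160106/1521953) = 1/((1/7376656)*8158² + 7160106/1521953) = 1/((1/7376656)*66552964 + 7160106/1521953) = 1/(16638241/1844164 + 7160106/1521953) = 1/(38527030526057/2806730932292) = 2806730932292/38527030526057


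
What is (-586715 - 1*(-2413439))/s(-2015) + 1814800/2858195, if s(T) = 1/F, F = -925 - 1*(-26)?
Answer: -938759785528804/571639 ≈ -1.6422e+9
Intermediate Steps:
F = -899 (F = -925 + 26 = -899)
s(T) = -1/899 (s(T) = 1/(-899) = -1/899)
(-586715 - 1*(-2413439))/s(-2015) + 1814800/2858195 = (-586715 - 1*(-2413439))/(-1/899) + 1814800/2858195 = (-586715 + 2413439)*(-899) + 1814800*(1/2858195) = 1826724*(-899) + 362960/571639 = -1642224876 + 362960/571639 = -938759785528804/571639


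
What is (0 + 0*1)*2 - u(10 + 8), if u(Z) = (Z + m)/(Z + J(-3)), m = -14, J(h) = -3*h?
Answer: -4/27 ≈ -0.14815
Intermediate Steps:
u(Z) = (-14 + Z)/(9 + Z) (u(Z) = (Z - 14)/(Z - 3*(-3)) = (-14 + Z)/(Z + 9) = (-14 + Z)/(9 + Z))
(0 + 0*1)*2 - u(10 + 8) = (0 + 0*1)*2 - (-14 + (10 + 8))/(9 + (10 + 8)) = (0 + 0)*2 - (-14 + 18)/(9 + 18) = 0*2 - 4/27 = 0 - 4/27 = -4/27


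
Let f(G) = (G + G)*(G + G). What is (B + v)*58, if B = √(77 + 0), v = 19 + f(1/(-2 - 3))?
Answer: 27782/25 + 58*√77 ≈ 1620.2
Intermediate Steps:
f(G) = 4*G² (f(G) = (2*G)*(2*G) = 4*G²)
v = 479/25 (v = 19 + 4*(1/(-2 - 3))² = 19 + 4*(1/(-5))² = 19 + 4*(-⅕)² = 19 + 4*(1/25) = 19 + 4/25 = 479/25 ≈ 19.160)
B = √77 ≈ 8.7750
(B + v)*58 = (√77 + 479/25)*58 = (479/25 + √77)*58 = 27782/25 + 58*√77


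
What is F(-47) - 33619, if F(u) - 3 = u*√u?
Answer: -33616 - 47*I*√47 ≈ -33616.0 - 322.22*I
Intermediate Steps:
F(u) = 3 + u^(3/2) (F(u) = 3 + u*√u = 3 + u^(3/2))
F(-47) - 33619 = (3 + (-47)^(3/2)) - 33619 = (3 - 47*I*√47) - 33619 = -33616 - 47*I*√47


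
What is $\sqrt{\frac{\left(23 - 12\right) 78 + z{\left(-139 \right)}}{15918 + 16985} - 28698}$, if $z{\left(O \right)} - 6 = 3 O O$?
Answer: $\frac{3 i \sqrt{3451859093189}}{32903} \approx 169.4 i$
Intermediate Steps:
$z{\left(O \right)} = 6 + 3 O^{2}$ ($z{\left(O \right)} = 6 + 3 O O = 6 + 3 O^{2}$)
$\sqrt{\frac{\left(23 - 12\right) 78 + z{\left(-139 \right)}}{15918 + 16985} - 28698} = \sqrt{\frac{\left(23 - 12\right) 78 + \left(6 + 3 \left(-139\right)^{2}\right)}{15918 + 16985} - 28698} = \sqrt{\frac{11 \cdot 78 + \left(6 + 3 \cdot 19321\right)}{32903} - 28698} = \sqrt{\left(858 + \left(6 + 57963\right)\right) \frac{1}{32903} - 28698} = \sqrt{\left(858 + 57969\right) \frac{1}{32903} - 28698} = \sqrt{58827 \cdot \frac{1}{32903} - 28698} = \sqrt{\frac{58827}{32903} - 28698} = \sqrt{- \frac{944191467}{32903}} = \frac{3 i \sqrt{3451859093189}}{32903}$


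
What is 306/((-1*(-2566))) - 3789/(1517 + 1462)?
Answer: -489500/424673 ≈ -1.1527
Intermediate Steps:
306/((-1*(-2566))) - 3789/(1517 + 1462) = 306/2566 - 3789/2979 = 306*(1/2566) - 3789*1/2979 = 153/1283 - 421/331 = -489500/424673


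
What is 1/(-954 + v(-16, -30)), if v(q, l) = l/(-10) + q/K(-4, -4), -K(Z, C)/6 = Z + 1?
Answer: -9/8567 ≈ -0.0010505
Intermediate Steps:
K(Z, C) = -6 - 6*Z (K(Z, C) = -6*(Z + 1) = -6*(1 + Z) = -6 - 6*Z)
v(q, l) = -l/10 + q/18 (v(q, l) = l/(-10) + q/(-6 - 6*(-4)) = l*(-⅒) + q/(-6 + 24) = -l/10 + q/18)
1/(-954 + v(-16, -30)) = 1/(-954 + (-⅒*(-30) + (1/18)*(-16))) = 1/(-954 + (3 - 8/9)) = 1/(-954 + 19/9) = 1/(-8567/9) = -9/8567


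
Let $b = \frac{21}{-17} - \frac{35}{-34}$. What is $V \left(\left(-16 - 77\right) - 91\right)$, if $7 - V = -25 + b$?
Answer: $- \frac{100740}{17} \approx -5925.9$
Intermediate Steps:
$b = - \frac{7}{34}$ ($b = 21 \left(- \frac{1}{17}\right) - - \frac{35}{34} = - \frac{21}{17} + \frac{35}{34} = - \frac{7}{34} \approx -0.20588$)
$V = \frac{1095}{34}$ ($V = 7 - \left(-25 - \frac{7}{34}\right) = 7 - - \frac{857}{34} = 7 + \frac{857}{34} = \frac{1095}{34} \approx 32.206$)
$V \left(\left(-16 - 77\right) - 91\right) = \frac{1095 \left(\left(-16 - 77\right) - 91\right)}{34} = \frac{1095 \left(-93 - 91\right)}{34} = \frac{1095}{34} \left(-184\right) = - \frac{100740}{17}$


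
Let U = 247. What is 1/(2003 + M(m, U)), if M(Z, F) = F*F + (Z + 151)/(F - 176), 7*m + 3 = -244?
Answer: 497/31317774 ≈ 1.5870e-5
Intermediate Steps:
m = -247/7 (m = -3/7 + (1/7)*(-244) = -3/7 - 244/7 = -247/7 ≈ -35.286)
M(Z, F) = F**2 + (151 + Z)/(-176 + F)
1/(2003 + M(m, U)) = 1/(2003 + (151 - 247/7 + 247**3 - 176*247**2)/(-176 + 247)) = 1/(2003 + (151 - 247/7 + 15069223 - 176*61009)/71) = 1/(2003 + (151 - 247/7 + 15069223 - 10737584)/71) = 1/(2003 + (1/71)*(30322283/7)) = 1/(2003 + 30322283/497) = 1/(31317774/497) = 497/31317774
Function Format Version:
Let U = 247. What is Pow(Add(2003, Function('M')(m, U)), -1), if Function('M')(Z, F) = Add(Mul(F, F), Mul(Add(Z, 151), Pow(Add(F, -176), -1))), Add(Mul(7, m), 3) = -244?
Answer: Rational(497, 31317774) ≈ 1.5870e-5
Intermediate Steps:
m = Rational(-247, 7) (m = Add(Rational(-3, 7), Mul(Rational(1, 7), -244)) = Add(Rational(-3, 7), Rational(-244, 7)) = Rational(-247, 7) ≈ -35.286)
Function('M')(Z, F) = Add(Pow(F, 2), Mul(Pow(Add(-176, F), -1), Add(151, Z))) (Function('M')(Z, F) = Add(Pow(F, 2), Mul(Add(151, Z), Pow(Add(-176, F), -1))) = Add(Pow(F, 2), Mul(Pow(Add(-176, F), -1), Add(151, Z))))
Pow(Add(2003, Function('M')(m, U)), -1) = Pow(Add(2003, Mul(Pow(Add(-176, 247), -1), Add(151, Rational(-247, 7), Pow(247, 3), Mul(-176, Pow(247, 2))))), -1) = Pow(Add(2003, Mul(Pow(71, -1), Add(151, Rational(-247, 7), 15069223, Mul(-176, 61009)))), -1) = Pow(Add(2003, Mul(Rational(1, 71), Add(151, Rational(-247, 7), 15069223, -10737584))), -1) = Pow(Add(2003, Mul(Rational(1, 71), Rational(30322283, 7))), -1) = Pow(Add(2003, Rational(30322283, 497)), -1) = Pow(Rational(31317774, 497), -1) = Rational(497, 31317774)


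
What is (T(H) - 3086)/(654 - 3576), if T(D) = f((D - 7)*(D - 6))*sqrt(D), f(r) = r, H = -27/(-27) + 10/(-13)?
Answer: 1543/1461 - 1100*sqrt(39)/1069939 ≈ 1.0497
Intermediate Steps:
H = 3/13 (H = -27*(-1/27) + 10*(-1/13) = 1 - 10/13 = 3/13 ≈ 0.23077)
T(D) = sqrt(D)*(-7 + D)*(-6 + D) (T(D) = ((D - 7)*(D - 6))*sqrt(D) = ((-7 + D)*(-6 + D))*sqrt(D) = sqrt(D)*(-7 + D)*(-6 + D))
(T(H) - 3086)/(654 - 3576) = (sqrt(3/13)*(42 + (3/13)**2 - 13*3/13) - 3086)/(654 - 3576) = ((sqrt(39)/13)*(42 + 9/169 - 3) - 3086)/(-2922) = ((sqrt(39)/13)*(6600/169) - 3086)*(-1/2922) = (6600*sqrt(39)/2197 - 3086)*(-1/2922) = (-3086 + 6600*sqrt(39)/2197)*(-1/2922) = 1543/1461 - 1100*sqrt(39)/1069939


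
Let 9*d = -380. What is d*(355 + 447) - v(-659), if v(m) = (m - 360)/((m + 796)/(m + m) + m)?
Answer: -264756794618/7818291 ≈ -33864.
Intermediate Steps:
d = -380/9 (d = (⅑)*(-380) = -380/9 ≈ -42.222)
v(m) = (-360 + m)/(m + (796 + m)/(2*m)) (v(m) = (-360 + m)/((796 + m)/((2*m)) + m) = (-360 + m)/((796 + m)*(1/(2*m)) + m) = (-360 + m)/((796 + m)/(2*m) + m) = (-360 + m)/(m + (796 + m)/(2*m)))
d*(355 + 447) - v(-659) = -380*(355 + 447)/9 - 2*(-659)*(-360 - 659)/(796 - 659 + 2*(-659)²) = -380/9*802 - 2*(-659)*(-1019)/(796 - 659 + 2*434281) = -304760/9 - 2*(-659)*(-1019)/(796 - 659 + 868562) = -304760/9 - 2*(-659)*(-1019)/868699 = -304760/9 - 1*1343042/868699 = -304760/9 - 1343042/868699 = -264756794618/7818291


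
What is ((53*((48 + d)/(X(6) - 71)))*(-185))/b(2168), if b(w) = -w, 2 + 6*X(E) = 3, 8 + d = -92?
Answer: 76479/23035 ≈ 3.3201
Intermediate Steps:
d = -100 (d = -8 - 92 = -100)
X(E) = ⅙ (X(E) = -⅓ + (⅙)*3 = -⅓ + ½ = ⅙)
((53*((48 + d)/(X(6) - 71)))*(-185))/b(2168) = ((53*((48 - 100)/(⅙ - 71)))*(-185))/((-1*2168)) = ((53*(-52/(-425/6)))*(-185))/(-2168) = ((53*(-52*(-6/425)))*(-185))*(-1/2168) = ((53*(312/425))*(-185))*(-1/2168) = ((16536/425)*(-185))*(-1/2168) = -611832/85*(-1/2168) = 76479/23035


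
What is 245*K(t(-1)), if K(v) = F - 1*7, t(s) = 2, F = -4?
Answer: -2695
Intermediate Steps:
K(v) = -11 (K(v) = -4 - 1*7 = -4 - 7 = -11)
245*K(t(-1)) = 245*(-11) = -2695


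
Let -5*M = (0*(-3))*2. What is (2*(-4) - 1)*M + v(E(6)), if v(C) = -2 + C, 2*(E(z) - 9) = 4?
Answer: 9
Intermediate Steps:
E(z) = 11 (E(z) = 9 + (½)*4 = 9 + 2 = 11)
M = 0 (M = -0*(-3)*2/5 = -0*2 = -⅕*0 = 0)
(2*(-4) - 1)*M + v(E(6)) = (2*(-4) - 1)*0 + (-2 + 11) = (-8 - 1)*0 + 9 = -9*0 + 9 = 0 + 9 = 9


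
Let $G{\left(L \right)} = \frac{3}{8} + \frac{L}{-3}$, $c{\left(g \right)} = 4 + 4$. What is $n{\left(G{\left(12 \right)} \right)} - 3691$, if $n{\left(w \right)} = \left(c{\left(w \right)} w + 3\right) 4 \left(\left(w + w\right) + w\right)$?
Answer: $-2560$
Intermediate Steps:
$c{\left(g \right)} = 8$
$G{\left(L \right)} = \frac{3}{8} - \frac{L}{3}$ ($G{\left(L \right)} = 3 \cdot \frac{1}{8} + L \left(- \frac{1}{3}\right) = \frac{3}{8} - \frac{L}{3}$)
$n{\left(w \right)} = 3 w \left(12 + 32 w\right)$ ($n{\left(w \right)} = \left(8 w + 3\right) 4 \left(\left(w + w\right) + w\right) = \left(3 + 8 w\right) 4 \left(2 w + w\right) = \left(12 + 32 w\right) 3 w = 3 w \left(12 + 32 w\right)$)
$n{\left(G{\left(12 \right)} \right)} - 3691 = 12 \left(\frac{3}{8} - 4\right) \left(3 + 8 \left(\frac{3}{8} - 4\right)\right) - 3691 = 12 \left(- \frac{29}{8}\right) \left(3 + 8 \left(- \frac{29}{8}\right)\right) - 3691 = 12 \left(- \frac{29}{8}\right) \left(3 - 29\right) - 3691 = 12 \left(- \frac{29}{8}\right) \left(-26\right) - 3691 = 1131 - 3691 = -2560$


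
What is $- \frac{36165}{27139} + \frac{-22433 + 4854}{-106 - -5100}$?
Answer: $- \frac{657684491}{135532166} \approx -4.8526$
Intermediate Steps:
$- \frac{36165}{27139} + \frac{-22433 + 4854}{-106 - -5100} = \left(-36165\right) \frac{1}{27139} - \frac{17579}{-106 + 5100} = - \frac{36165}{27139} - \frac{17579}{4994} = - \frac{657684491}{135532166}$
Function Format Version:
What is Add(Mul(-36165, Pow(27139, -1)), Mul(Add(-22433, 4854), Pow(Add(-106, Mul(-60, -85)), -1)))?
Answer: Rational(-657684491, 135532166) ≈ -4.8526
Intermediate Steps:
Add(Mul(-36165, Pow(27139, -1)), Mul(Add(-22433, 4854), Pow(Add(-106, Mul(-60, -85)), -1))) = Add(Mul(-36165, Rational(1, 27139)), Mul(-17579, Pow(Add(-106, 5100), -1))) = Add(Rational(-36165, 27139), Mul(-17579, Pow(4994, -1))) = Add(Rational(-36165, 27139), Mul(-17579, Rational(1, 4994))) = Add(Rational(-36165, 27139), Rational(-17579, 4994)) = Rational(-657684491, 135532166)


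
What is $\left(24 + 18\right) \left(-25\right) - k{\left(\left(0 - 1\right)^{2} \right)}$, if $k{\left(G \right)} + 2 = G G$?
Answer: $-1049$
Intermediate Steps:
$k{\left(G \right)} = -2 + G^{2}$ ($k{\left(G \right)} = -2 + G G = -2 + G^{2}$)
$\left(24 + 18\right) \left(-25\right) - k{\left(\left(0 - 1\right)^{2} \right)} = \left(24 + 18\right) \left(-25\right) - \left(-2 + \left(\left(0 - 1\right)^{2}\right)^{2}\right) = 42 \left(-25\right) - \left(-2 + \left(\left(-1\right)^{2}\right)^{2}\right) = -1050 - \left(-2 + 1^{2}\right) = -1050 - \left(-2 + 1\right) = -1050 - -1 = -1050 + 1 = -1049$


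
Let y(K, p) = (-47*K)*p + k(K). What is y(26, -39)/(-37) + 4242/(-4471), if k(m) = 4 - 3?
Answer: -213240343/165427 ≈ -1289.0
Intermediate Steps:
k(m) = 1
y(K, p) = 1 - 47*K*p (y(K, p) = (-47*K)*p + 1 = -47*K*p + 1 = 1 - 47*K*p)
y(26, -39)/(-37) + 4242/(-4471) = (1 - 47*26*(-39))/(-37) + 4242/(-4471) = (1 + 47658)*(-1/37) + 4242*(-1/4471) = 47659*(-1/37) - 4242/4471 = -47659/37 - 4242/4471 = -213240343/165427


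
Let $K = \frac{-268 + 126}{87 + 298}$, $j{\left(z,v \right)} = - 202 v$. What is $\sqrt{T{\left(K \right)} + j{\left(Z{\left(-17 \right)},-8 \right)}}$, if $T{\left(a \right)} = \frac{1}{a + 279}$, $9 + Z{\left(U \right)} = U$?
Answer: $\frac{\sqrt{18596155690969}}{107273} \approx 40.2$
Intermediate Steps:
$Z{\left(U \right)} = -9 + U$
$K = - \frac{142}{385} \approx -0.36883$
$T{\left(a \right)} = \frac{1}{279 + a}$
$\sqrt{T{\left(K \right)} + j{\left(Z{\left(-17 \right)},-8 \right)}} = \sqrt{\frac{1}{279 - \frac{142}{385}} - -1616} = \sqrt{\frac{1}{\frac{107273}{385}} + 1616} = \sqrt{\frac{385}{107273} + 1616} = \sqrt{\frac{173353553}{107273}} = \frac{\sqrt{18596155690969}}{107273}$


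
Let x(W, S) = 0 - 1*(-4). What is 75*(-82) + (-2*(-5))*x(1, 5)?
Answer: -6110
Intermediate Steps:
x(W, S) = 4 (x(W, S) = 0 + 4 = 4)
75*(-82) + (-2*(-5))*x(1, 5) = 75*(-82) - 2*(-5)*4 = -6150 + 10*4 = -6150 + 40 = -6110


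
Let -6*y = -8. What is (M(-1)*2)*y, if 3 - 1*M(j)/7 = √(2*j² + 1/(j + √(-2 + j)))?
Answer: 56 - 56*√((1 - 2*I*√3)/(1 - I*√3))/3 ≈ 31.121 + 3.0323*I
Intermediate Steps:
y = 4/3 (y = -⅙*(-8) = 4/3 ≈ 1.3333)
M(j) = 21 - 7*√(1/(j + √(-2 + j)) + 2*j²) (M(j) = 21 - 7*√(2*j² + 1/(j + √(-2 + j))) = 21 - 7*√(1/(j + √(-2 + j)) + 2*j²))
(M(-1)*2)*y = ((21 - 7*√((1 + 2*(-1)²*(-1 + √(-2 - 1)))/(-1 + √(-2 - 1))))*2)*(4/3) = ((21 - 7*√((1 + 2*1*(-1 + √(-3)))/(-1 + √(-3))))*2)*(4/3) = ((21 - 7*√((1 + 2*1*(-1 + I*√3))/(-1 + I*√3)))*2)*(4/3) = ((21 - 7*√((1 + (-2 + 2*I*√3))/(-1 + I*√3)))*2)*(4/3) = ((21 - 7*√((-1 + 2*I*√3)/(-1 + I*√3)))*2)*(4/3) = (42 - 14*√((-1 + 2*I*√3)/(-1 + I*√3)))*(4/3) = 56 - 56*√((-1 + 2*I*√3)/(-1 + I*√3))/3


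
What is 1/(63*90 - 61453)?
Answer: -1/55783 ≈ -1.7927e-5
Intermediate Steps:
1/(63*90 - 61453) = 1/(5670 - 61453) = 1/(-55783) = -1/55783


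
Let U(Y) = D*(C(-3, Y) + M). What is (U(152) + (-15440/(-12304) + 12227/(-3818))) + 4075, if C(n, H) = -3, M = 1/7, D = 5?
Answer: 83416966499/20552294 ≈ 4058.8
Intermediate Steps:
M = ⅐ ≈ 0.14286
U(Y) = -100/7 (U(Y) = 5*(-3 + ⅐) = 5*(-20/7) = -100/7)
(U(152) + (-15440/(-12304) + 12227/(-3818))) + 4075 = (-100/7 + (-15440/(-12304) + 12227/(-3818))) + 4075 = (-100/7 + (-15440*(-1/12304) + 12227*(-1/3818))) + 4075 = (-100/7 + (965/769 - 12227/3818)) + 4075 = (-100/7 - 5718193/2936042) + 4075 = -333631551/20552294 + 4075 = 83416966499/20552294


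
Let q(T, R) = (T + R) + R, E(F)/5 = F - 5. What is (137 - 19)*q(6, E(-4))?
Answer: -9912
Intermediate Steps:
E(F) = -25 + 5*F (E(F) = 5*(F - 5) = 5*(-5 + F) = -25 + 5*F)
q(T, R) = T + 2*R (q(T, R) = (R + T) + R = T + 2*R)
(137 - 19)*q(6, E(-4)) = (137 - 19)*(6 + 2*(-25 + 5*(-4))) = 118*(6 + 2*(-25 - 20)) = 118*(6 + 2*(-45)) = 118*(6 - 90) = 118*(-84) = -9912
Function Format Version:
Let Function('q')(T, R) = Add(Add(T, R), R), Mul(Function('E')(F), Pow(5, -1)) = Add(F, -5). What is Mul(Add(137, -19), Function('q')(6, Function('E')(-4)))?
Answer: -9912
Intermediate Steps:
Function('E')(F) = Add(-25, Mul(5, F)) (Function('E')(F) = Mul(5, Add(F, -5)) = Mul(5, Add(-5, F)) = Add(-25, Mul(5, F)))
Function('q')(T, R) = Add(T, Mul(2, R)) (Function('q')(T, R) = Add(Add(R, T), R) = Add(T, Mul(2, R)))
Mul(Add(137, -19), Function('q')(6, Function('E')(-4))) = Mul(Add(137, -19), Add(6, Mul(2, Add(-25, Mul(5, -4))))) = Mul(118, Add(6, Mul(2, Add(-25, -20)))) = Mul(118, Add(6, Mul(2, -45))) = Mul(118, Add(6, -90)) = Mul(118, -84) = -9912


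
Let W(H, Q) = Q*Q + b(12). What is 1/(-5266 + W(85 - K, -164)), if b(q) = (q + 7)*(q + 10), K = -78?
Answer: 1/22048 ≈ 4.5356e-5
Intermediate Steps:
b(q) = (7 + q)*(10 + q)
W(H, Q) = 418 + Q² (W(H, Q) = Q*Q + (70 + 12² + 17*12) = Q² + (70 + 144 + 204) = Q² + 418 = 418 + Q²)
1/(-5266 + W(85 - K, -164)) = 1/(-5266 + (418 + (-164)²)) = 1/(-5266 + (418 + 26896)) = 1/(-5266 + 27314) = 1/22048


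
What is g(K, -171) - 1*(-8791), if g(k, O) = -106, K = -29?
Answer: 8685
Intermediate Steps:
g(K, -171) - 1*(-8791) = -106 - 1*(-8791) = -106 + 8791 = 8685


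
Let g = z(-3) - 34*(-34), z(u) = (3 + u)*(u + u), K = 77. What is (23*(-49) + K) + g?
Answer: 106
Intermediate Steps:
z(u) = 2*u*(3 + u) (z(u) = (3 + u)*(2*u) = 2*u*(3 + u))
g = 1156 (g = 2*(-3)*(3 - 3) - 34*(-34) = 2*(-3)*0 + 1156 = 0 + 1156 = 1156)
(23*(-49) + K) + g = (23*(-49) + 77) + 1156 = (-1127 + 77) + 1156 = -1050 + 1156 = 106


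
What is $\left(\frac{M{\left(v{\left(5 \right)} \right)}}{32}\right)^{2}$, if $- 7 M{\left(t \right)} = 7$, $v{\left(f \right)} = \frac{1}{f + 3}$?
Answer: $\frac{1}{1024} \approx 0.00097656$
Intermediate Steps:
$v{\left(f \right)} = \frac{1}{3 + f}$
$M{\left(t \right)} = -1$ ($M{\left(t \right)} = \left(- \frac{1}{7}\right) 7 = -1$)
$\left(\frac{M{\left(v{\left(5 \right)} \right)}}{32}\right)^{2} = \left(- \frac{1}{32}\right)^{2} = \frac{1}{1024}$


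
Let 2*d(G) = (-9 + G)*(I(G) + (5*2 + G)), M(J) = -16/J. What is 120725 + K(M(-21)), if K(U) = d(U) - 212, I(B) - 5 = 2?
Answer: 106227937/882 ≈ 1.2044e+5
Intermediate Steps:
I(B) = 7 (I(B) = 5 + 2 = 7)
d(G) = (-9 + G)*(17 + G)/2 (d(G) = ((-9 + G)*(7 + (5*2 + G)))/2 = ((-9 + G)*(7 + (10 + G)))/2 = ((-9 + G)*(17 + G))/2 = (-9 + G)*(17 + G)/2)
K(U) = -577/2 + U**2/2 + 4*U (K(U) = (-153/2 + U**2/2 + 4*U) - 212 = -577/2 + U**2/2 + 4*U)
120725 + K(M(-21)) = 120725 + (-577/2 + (-16/(-21))**2/2 + 4*(-16/(-21))) = 120725 + (-577/2 + (-16*(-1/21))**2/2 + 4*(-16*(-1/21))) = 120725 + (-577/2 + (16/21)**2/2 + 4*(16/21)) = 120725 + (-577/2 + (1/2)*(256/441) + 64/21) = 120725 + (-577/2 + 128/441 + 64/21) = 120725 - 251513/882 = 106227937/882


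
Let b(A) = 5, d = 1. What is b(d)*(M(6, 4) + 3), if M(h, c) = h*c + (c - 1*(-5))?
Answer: 180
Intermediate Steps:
M(h, c) = 5 + c + c*h (M(h, c) = c*h + (c + 5) = c*h + (5 + c) = 5 + c + c*h)
b(d)*(M(6, 4) + 3) = 5*((5 + 4 + 4*6) + 3) = 5*((5 + 4 + 24) + 3) = 5*(33 + 3) = 5*36 = 180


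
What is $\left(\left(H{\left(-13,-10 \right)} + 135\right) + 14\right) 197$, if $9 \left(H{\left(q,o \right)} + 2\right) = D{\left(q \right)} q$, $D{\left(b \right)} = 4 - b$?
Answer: $\frac{217094}{9} \approx 24122.0$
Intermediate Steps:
$H{\left(q,o \right)} = -2 + \frac{q \left(4 - q\right)}{9}$ ($H{\left(q,o \right)} = -2 + \frac{\left(4 - q\right) q}{9} = -2 + \frac{q \left(4 - q\right)}{9}$)
$\left(\left(H{\left(-13,-10 \right)} + 135\right) + 14\right) 197 = \left(\left(\left(-2 - - \frac{13 \left(-4 - 13\right)}{9}\right) + 135\right) + 14\right) 197 = \left(\left(\left(-2 - \left(- \frac{13}{9}\right) \left(-17\right)\right) + 135\right) + 14\right) 197 = \left(\left(\left(-2 - \frac{221}{9}\right) + 135\right) + 14\right) 197 = \left(\left(- \frac{239}{9} + 135\right) + 14\right) 197 = \left(\frac{976}{9} + 14\right) 197 = \frac{1102}{9} \cdot 197 = \frac{217094}{9}$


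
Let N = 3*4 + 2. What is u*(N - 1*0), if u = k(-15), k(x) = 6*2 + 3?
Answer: 210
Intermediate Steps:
N = 14 (N = 12 + 2 = 14)
k(x) = 15 (k(x) = 12 + 3 = 15)
u = 15
u*(N - 1*0) = 15*(14 - 1*0) = 15*(14 + 0) = 15*14 = 210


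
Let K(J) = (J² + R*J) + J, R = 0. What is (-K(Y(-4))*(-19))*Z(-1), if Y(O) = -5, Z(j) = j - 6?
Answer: -2660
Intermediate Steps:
Z(j) = -6 + j
K(J) = J + J² (K(J) = (J² + 0*J) + J = (J² + 0) + J = J² + J = J + J²)
(-K(Y(-4))*(-19))*Z(-1) = (-(-5)*(1 - 5)*(-19))*(-6 - 1) = (-(-5)*(-4)*(-19))*(-7) = (-1*20*(-19))*(-7) = -20*(-19)*(-7) = 380*(-7) = -2660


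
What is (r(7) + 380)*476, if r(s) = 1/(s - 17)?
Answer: 904162/5 ≈ 1.8083e+5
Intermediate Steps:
r(s) = 1/(-17 + s)
(r(7) + 380)*476 = (1/(-17 + 7) + 380)*476 = (1/(-10) + 380)*476 = (-1/10 + 380)*476 = (3799/10)*476 = 904162/5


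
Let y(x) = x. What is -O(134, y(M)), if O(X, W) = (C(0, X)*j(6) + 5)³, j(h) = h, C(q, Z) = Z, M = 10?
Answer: -529475129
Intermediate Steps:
O(X, W) = (5 + 6*X)³ (O(X, W) = (X*6 + 5)³ = (6*X + 5)³ = (5 + 6*X)³)
-O(134, y(M)) = -(5 + 6*134)³ = -(5 + 804)³ = -1*809³ = -1*529475129 = -529475129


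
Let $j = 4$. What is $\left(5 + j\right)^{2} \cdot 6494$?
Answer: $526014$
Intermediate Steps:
$\left(5 + j\right)^{2} \cdot 6494 = \left(5 + 4\right)^{2} \cdot 6494 = 9^{2} \cdot 6494 = 81 \cdot 6494 = 526014$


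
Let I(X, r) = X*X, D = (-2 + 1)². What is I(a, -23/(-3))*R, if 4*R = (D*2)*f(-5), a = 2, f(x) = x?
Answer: -10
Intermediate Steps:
D = 1 (D = (-1)² = 1)
I(X, r) = X²
R = -5/2 (R = ((1*2)*(-5))/4 = (2*(-5))/4 = (¼)*(-10) = -5/2 ≈ -2.5000)
I(a, -23/(-3))*R = 2²*(-5/2) = 4*(-5/2) = -10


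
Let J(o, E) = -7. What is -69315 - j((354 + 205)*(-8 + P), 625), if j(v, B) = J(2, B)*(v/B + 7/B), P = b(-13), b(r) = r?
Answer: -43403999/625 ≈ -69446.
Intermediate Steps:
P = -13
j(v, B) = -49/B - 7*v/B (j(v, B) = -7*(v/B + 7/B) = -7*(7/B + v/B) = -49/B - 7*v/B)
-69315 - j((354 + 205)*(-8 + P), 625) = -69315 - 7*(-7 - (354 + 205)*(-8 - 13))/625 = -69315 - 7*(-7 - 559*(-21))/625 = -69315 - 7*(-7 - 1*(-11739))/625 = -69315 - 7*(-7 + 11739)/625 = -69315 - 7*11732/625 = -69315 - 1*82124/625 = -69315 - 82124/625 = -43403999/625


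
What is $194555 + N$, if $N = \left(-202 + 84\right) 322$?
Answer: $156559$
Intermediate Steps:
$N = -37996$ ($N = \left(-118\right) 322 = -37996$)
$194555 + N = 194555 - 37996 = 156559$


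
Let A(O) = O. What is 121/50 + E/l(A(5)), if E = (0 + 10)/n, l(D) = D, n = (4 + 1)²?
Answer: 5/2 ≈ 2.5000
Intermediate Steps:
n = 25 (n = 5² = 25)
E = ⅖ (E = (0 + 10)/25 = 10*(1/25) = ⅖ ≈ 0.40000)
121/50 + E/l(A(5)) = 121/50 + (⅖)/5 = 121*(1/50) + (⅖)*(⅕) = 121/50 + 2/25 = 5/2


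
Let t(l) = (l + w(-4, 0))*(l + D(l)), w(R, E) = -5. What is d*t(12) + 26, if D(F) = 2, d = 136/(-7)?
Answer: -1878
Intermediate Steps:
d = -136/7 (d = 136*(-1/7) = -136/7 ≈ -19.429)
t(l) = (-5 + l)*(2 + l) (t(l) = (l - 5)*(l + 2) = (-5 + l)*(2 + l))
d*t(12) + 26 = -136*(-10 + 12**2 - 3*12)/7 + 26 = -136*(-10 + 144 - 36)/7 + 26 = -136/7*98 + 26 = -1904 + 26 = -1878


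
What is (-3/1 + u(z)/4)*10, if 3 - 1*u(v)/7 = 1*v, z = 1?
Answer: 5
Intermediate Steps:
u(v) = 21 - 7*v
(-3/1 + u(z)/4)*10 = (-3/1 + (21 - 7*1)/4)*10 = (-3*1 + (21 - 7)*(¼))*10 = (-3 + 14*(¼))*10 = (-3 + 7/2)*10 = (½)*10 = 5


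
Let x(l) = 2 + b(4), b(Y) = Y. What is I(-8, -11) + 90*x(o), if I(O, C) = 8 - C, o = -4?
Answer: 559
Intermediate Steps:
x(l) = 6 (x(l) = 2 + 4 = 6)
I(-8, -11) + 90*x(o) = (8 - 1*(-11)) + 90*6 = (8 + 11) + 540 = 19 + 540 = 559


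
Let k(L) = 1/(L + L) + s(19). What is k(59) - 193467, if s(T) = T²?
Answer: -22786507/118 ≈ -1.9311e+5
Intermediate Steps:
k(L) = 361 + 1/(2*L) (k(L) = 1/(L + L) + 19² = 1/(2*L) + 361 = 361 + 1/(2*L))
k(59) - 193467 = (361 + (½)/59) - 193467 = (361 + (½)*(1/59)) - 193467 = (361 + 1/118) - 193467 = 42599/118 - 193467 = -22786507/118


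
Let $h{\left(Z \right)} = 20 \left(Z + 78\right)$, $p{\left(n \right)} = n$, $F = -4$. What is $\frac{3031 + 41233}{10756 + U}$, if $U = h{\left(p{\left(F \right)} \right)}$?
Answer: $\frac{11066}{3059} \approx 3.6175$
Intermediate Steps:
$h{\left(Z \right)} = 1560 + 20 Z$ ($h{\left(Z \right)} = 20 \left(78 + Z\right) = 1560 + 20 Z$)
$U = 1480$ ($U = 1560 + 20 \left(-4\right) = 1560 - 80 = 1480$)
$\frac{3031 + 41233}{10756 + U} = \frac{3031 + 41233}{10756 + 1480} = \frac{44264}{12236} = 44264 \cdot \frac{1}{12236} = \frac{11066}{3059}$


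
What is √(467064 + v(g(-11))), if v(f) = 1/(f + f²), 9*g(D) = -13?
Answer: 3*√35081813/26 ≈ 683.42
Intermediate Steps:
g(D) = -13/9 (g(D) = (⅑)*(-13) = -13/9)
√(467064 + v(g(-11))) = √(467064 + 1/((-13/9)*(1 - 13/9))) = √(467064 - 9/(13*(-4/9))) = √(467064 - 9/13*(-9/4)) = √(467064 + 81/52) = √(24287409/52) = 3*√35081813/26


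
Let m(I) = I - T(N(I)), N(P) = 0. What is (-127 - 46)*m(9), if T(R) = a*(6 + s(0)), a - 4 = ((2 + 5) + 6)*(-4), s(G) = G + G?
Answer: -51381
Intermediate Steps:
s(G) = 2*G
a = -48 (a = 4 + ((2 + 5) + 6)*(-4) = 4 + (7 + 6)*(-4) = 4 + 13*(-4) = 4 - 52 = -48)
T(R) = -288 (T(R) = -48*(6 + 2*0) = -48*(6 + 0) = -48*6 = -288)
m(I) = 288 + I (m(I) = I - 1*(-288) = I + 288 = 288 + I)
(-127 - 46)*m(9) = (-127 - 46)*(288 + 9) = -173*297 = -51381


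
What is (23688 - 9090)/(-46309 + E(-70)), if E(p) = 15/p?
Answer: -204372/648329 ≈ -0.31523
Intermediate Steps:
(23688 - 9090)/(-46309 + E(-70)) = (23688 - 9090)/(-46309 + 15/(-70)) = 14598/(-46309 + 15*(-1/70)) = 14598/(-46309 - 3/14) = 14598/(-648329/14) = 14598*(-14/648329) = -204372/648329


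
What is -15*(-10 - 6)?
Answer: 240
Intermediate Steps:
-15*(-10 - 6) = -15*(-16) = 240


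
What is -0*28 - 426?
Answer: -426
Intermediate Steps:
-0*28 - 426 = -250*0 - 426 = 0 - 426 = -426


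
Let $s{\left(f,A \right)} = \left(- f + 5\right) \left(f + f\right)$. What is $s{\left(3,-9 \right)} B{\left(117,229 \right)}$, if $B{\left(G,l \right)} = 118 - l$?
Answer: $-1332$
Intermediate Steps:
$s{\left(f,A \right)} = 2 f \left(5 - f\right)$ ($s{\left(f,A \right)} = \left(5 - f\right) 2 f = 2 f \left(5 - f\right)$)
$s{\left(3,-9 \right)} B{\left(117,229 \right)} = 2 \cdot 3 \left(5 - 3\right) \left(118 - 229\right) = 2 \cdot 3 \cdot 2 \left(-111\right) = 12 \left(-111\right) = -1332$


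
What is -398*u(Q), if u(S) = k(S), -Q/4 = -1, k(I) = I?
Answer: -1592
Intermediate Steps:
Q = 4 (Q = -4*(-1) = 4)
u(S) = S
-398*u(Q) = -398*4 = -1592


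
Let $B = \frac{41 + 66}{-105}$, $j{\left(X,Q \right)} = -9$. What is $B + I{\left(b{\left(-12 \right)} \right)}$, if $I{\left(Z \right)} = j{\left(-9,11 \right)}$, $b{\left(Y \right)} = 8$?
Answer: $- \frac{1052}{105} \approx -10.019$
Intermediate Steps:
$I{\left(Z \right)} = -9$
$B = - \frac{107}{105}$ ($B = \left(- \frac{1}{105}\right) 107 = - \frac{107}{105} \approx -1.019$)
$B + I{\left(b{\left(-12 \right)} \right)} = - \frac{107}{105} - 9 = - \frac{1052}{105}$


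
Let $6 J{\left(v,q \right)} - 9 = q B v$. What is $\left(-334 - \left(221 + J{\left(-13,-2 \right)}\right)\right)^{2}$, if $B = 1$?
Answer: $\frac{11323225}{36} \approx 3.1453 \cdot 10^{5}$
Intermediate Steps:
$J{\left(v,q \right)} = \frac{3}{2} + \frac{q v}{6}$ ($J{\left(v,q \right)} = \frac{3}{2} + \frac{q 1 v}{6} = \frac{3}{2} + \frac{q v}{6}$)
$\left(-334 - \left(221 + J{\left(-13,-2 \right)}\right)\right)^{2} = \left(-334 - \left(\frac{445}{2} + \frac{1}{6} \left(-2\right) \left(-13\right)\right)\right)^{2} = \left(-334 - \frac{1361}{6}\right)^{2} = \left(- \frac{3365}{6}\right)^{2} = \frac{11323225}{36}$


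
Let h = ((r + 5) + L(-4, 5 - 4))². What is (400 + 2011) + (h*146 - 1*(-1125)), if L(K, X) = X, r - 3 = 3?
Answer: 24560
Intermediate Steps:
r = 6 (r = 3 + 3 = 6)
h = 144 (h = ((6 + 5) + (5 - 4))² = (11 + 1)² = 12² = 144)
(400 + 2011) + (h*146 - 1*(-1125)) = (400 + 2011) + (144*146 - 1*(-1125)) = 2411 + (21024 + 1125) = 2411 + 22149 = 24560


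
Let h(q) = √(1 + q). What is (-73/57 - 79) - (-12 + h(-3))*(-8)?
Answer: -10048/57 + 8*I*√2 ≈ -176.28 + 11.314*I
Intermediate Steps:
(-73/57 - 79) - (-12 + h(-3))*(-8) = (-73/57 - 79) - (-12 + √(1 - 3))*(-8) = ((1/57)*(-73) - 79) - (-12 + √(-2))*(-8) = (-73/57 - 79) - (-12 + I*√2)*(-8) = -4576/57 - (96 - 8*I*√2) = -4576/57 + (-96 + 8*I*√2) = -10048/57 + 8*I*√2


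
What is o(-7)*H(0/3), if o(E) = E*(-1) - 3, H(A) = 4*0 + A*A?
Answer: 0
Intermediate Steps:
H(A) = A² (H(A) = 0 + A² = A²)
o(E) = -3 - E (o(E) = -E - 3 = -3 - E)
o(-7)*H(0/3) = (-3 - 1*(-7))*(0/3)² = (-3 + 7)*(0*(⅓))² = 4*0² = 4*0 = 0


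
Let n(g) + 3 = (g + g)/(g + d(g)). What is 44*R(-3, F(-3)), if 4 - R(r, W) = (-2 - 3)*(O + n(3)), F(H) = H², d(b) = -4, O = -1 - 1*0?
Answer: -2024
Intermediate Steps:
O = -1 (O = -1 + 0 = -1)
n(g) = -3 + 2*g/(-4 + g) (n(g) = -3 + (g + g)/(g - 4) = -3 + (2*g)/(-4 + g) = -3 + 2*g/(-4 + g))
R(r, W) = -46 (R(r, W) = 4 - (-2 - 3)*(-1 + (12 - 1*3)/(-4 + 3)) = 4 - (-5)*(-1 + (12 - 3)/(-1)) = 4 - (-5)*(-1 - 1*9) = 4 - (-5)*(-1 - 9) = 4 - (-5)*(-10) = 4 - 1*50 = 4 - 50 = -46)
44*R(-3, F(-3)) = 44*(-46) = -2024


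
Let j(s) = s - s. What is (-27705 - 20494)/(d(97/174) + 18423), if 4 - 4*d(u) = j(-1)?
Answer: -48199/18424 ≈ -2.6161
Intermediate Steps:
j(s) = 0
d(u) = 1 (d(u) = 1 - 1/4*0 = 1 + 0 = 1)
(-27705 - 20494)/(d(97/174) + 18423) = (-27705 - 20494)/(1 + 18423) = -48199/18424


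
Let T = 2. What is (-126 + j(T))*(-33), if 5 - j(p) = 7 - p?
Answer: 4158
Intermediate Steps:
j(p) = -2 + p (j(p) = 5 - (7 - p) = 5 + (-7 + p) = -2 + p)
(-126 + j(T))*(-33) = (-126 + (-2 + 2))*(-33) = (-126 + 0)*(-33) = -126*(-33) = 4158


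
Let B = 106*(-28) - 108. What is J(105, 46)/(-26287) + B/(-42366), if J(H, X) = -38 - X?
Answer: 42208778/556837521 ≈ 0.075801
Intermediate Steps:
B = -3076 (B = -2968 - 108 = -3076)
J(105, 46)/(-26287) + B/(-42366) = (-38 - 1*46)/(-26287) - 3076/(-42366) = (-38 - 46)*(-1/26287) - 3076*(-1/42366) = -84*(-1/26287) + 1538/21183 = 84/26287 + 1538/21183 = 42208778/556837521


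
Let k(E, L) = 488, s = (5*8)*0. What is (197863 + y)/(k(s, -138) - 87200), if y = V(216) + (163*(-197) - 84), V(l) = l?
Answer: -41471/21678 ≈ -1.9130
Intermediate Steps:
s = 0 (s = 40*0 = 0)
y = -31979 (y = 216 + (163*(-197) - 84) = 216 + (-32111 - 84) = 216 - 32195 = -31979)
(197863 + y)/(k(s, -138) - 87200) = (197863 - 31979)/(488 - 87200) = 165884/(-86712) = 165884*(-1/86712) = -41471/21678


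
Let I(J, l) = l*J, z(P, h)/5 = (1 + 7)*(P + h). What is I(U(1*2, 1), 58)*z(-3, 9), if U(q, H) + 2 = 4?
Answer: 27840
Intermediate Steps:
U(q, H) = 2 (U(q, H) = -2 + 4 = 2)
z(P, h) = 40*P + 40*h (z(P, h) = 5*((1 + 7)*(P + h)) = 5*(8*(P + h)) = 5*(8*P + 8*h) = 40*P + 40*h)
I(J, l) = J*l
I(U(1*2, 1), 58)*z(-3, 9) = (2*58)*(40*(-3) + 40*9) = 116*(-120 + 360) = 116*240 = 27840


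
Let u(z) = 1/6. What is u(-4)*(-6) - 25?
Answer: -26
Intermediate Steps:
u(z) = 1/6
u(-4)*(-6) - 25 = (1/6)*(-6) - 25 = -1 - 25 = -26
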